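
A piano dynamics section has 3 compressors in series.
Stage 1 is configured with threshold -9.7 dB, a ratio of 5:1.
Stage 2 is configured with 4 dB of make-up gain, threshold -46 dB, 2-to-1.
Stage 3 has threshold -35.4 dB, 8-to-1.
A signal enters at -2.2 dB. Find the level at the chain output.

-33.8625 dB

Stage 1: overshoot 7.5 dB → 7.5/5 = 1.5 dB → -8.2 dB.
Stage 2: 37.8 dB above -46 dB, reduced 2:1 to 18.9 dB above → -27.1 dB; +4 dB make-up → -23.1 dB.
Stage 3: -23.1 dB is 12.3 dB over -35.4 dB; at 8:1 that becomes 1.5375 dB over, giving -33.8625 dB.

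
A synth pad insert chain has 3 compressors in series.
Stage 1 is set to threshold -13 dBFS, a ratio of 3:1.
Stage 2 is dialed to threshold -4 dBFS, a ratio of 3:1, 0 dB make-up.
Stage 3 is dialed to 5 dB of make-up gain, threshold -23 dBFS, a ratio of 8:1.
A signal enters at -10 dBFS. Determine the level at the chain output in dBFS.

-16.625 dBFS

Stage 1: -10 dBFS is 3 dB over -13 dBFS; at 3:1 that becomes 1 dB over, giving -12 dBFS.
Stage 2: -12 dBFS ≤ -4 dBFS, so stage 2 doesn't engage; output -12 dBFS.
Stage 3: overshoot 11 dB → 11/8 = 1.375 dB → -21.625 dBFS; +5 dB make-up → -16.625 dBFS.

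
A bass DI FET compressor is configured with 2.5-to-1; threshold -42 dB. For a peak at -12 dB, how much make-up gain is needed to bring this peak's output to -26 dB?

Without make-up, output = threshold + overshoot/2.5 = -42 + 12 = -30 dB.
Gap to target: 4 dB.

4 dB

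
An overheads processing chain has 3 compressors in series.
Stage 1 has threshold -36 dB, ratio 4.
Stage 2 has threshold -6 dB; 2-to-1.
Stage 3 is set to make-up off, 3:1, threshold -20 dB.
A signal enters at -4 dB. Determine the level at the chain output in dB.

Stage 1: 32 dB above -36 dB, reduced 4:1 to 8 dB above → -28 dB.
Stage 2: below threshold (-28 ≤ -6); passes unchanged; output -28 dB.
Stage 3: below threshold (-28 ≤ -20); passes unchanged; output -28 dB.

-28 dB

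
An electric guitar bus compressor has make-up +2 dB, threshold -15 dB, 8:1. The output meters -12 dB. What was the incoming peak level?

-7 dB

Before make-up, the level was -12 − 2 = -14 dB.
The compressed level sits -14 − (-15) = 1 dB over threshold.
Input overshoot = R × output overshoot = 8 dB → input = -15 + 8 = -7 dB.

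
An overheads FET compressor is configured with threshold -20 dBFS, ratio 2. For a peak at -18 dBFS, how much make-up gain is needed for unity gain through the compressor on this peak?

Overshoot 2 dB → 2/2 = 1 dB after compression, so the compressed level is -20 + 1 = -19 dBFS.
Make-up = target − compressed = -18 − (-19) = 1 dB.

1 dB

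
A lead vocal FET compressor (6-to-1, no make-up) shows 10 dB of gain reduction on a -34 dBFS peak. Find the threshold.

Input is 12 dB above T (since output overshoot × R = input overshoot: (-44 − T)·6 = -34 − T gives T = -46 dBFS).
Check: -46 + (-34 − (-46))/6 = -46 + 2 = -44 dBFS. ✓

-46 dBFS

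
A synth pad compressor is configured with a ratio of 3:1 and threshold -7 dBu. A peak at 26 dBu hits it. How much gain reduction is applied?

26 dBu exceeds the threshold by 33 dB.
At 3:1, output sits 33/3 = 11 dB above threshold.
Gain reduction = 33 − 11 = 22 dB.

22 dB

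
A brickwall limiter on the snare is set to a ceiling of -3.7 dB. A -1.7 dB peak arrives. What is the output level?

-3.7 dB

The limiter clamps the peak to its -3.7 dB ceiling.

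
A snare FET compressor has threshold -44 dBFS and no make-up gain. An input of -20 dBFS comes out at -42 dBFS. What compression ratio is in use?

12:1

Input overshoot = -20 − (-44) = 24 dB; output overshoot = -42 − (-44) = 2 dB.
Ratio = 24 / 2 = 12.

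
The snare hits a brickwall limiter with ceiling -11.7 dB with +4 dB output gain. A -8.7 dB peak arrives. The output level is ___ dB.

-7.7 dB

A brickwall limiter is an ∞:1 compressor: any input above the ceiling is clamped to -11.7 dB.
Output gain then adds 4 dB: -11.7 + 4 = -7.7 dB.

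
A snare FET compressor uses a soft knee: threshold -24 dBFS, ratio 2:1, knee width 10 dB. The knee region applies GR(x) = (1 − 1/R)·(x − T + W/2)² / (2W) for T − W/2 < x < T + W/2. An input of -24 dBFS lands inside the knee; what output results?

x − T + W/2 = -24 − (-24) + 5 = 5.
GR = (1 − 1/2) × 5² / 20 = 0.5 × 25 / 20 = 0.625 dB.
Output = -24 − 0.625 = -24.625 dBFS.

-24.625 dBFS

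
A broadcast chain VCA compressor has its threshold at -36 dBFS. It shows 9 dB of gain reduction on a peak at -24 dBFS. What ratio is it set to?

Input overshoot = -24 − (-36) = 12 dB.
Output overshoot = 12 − 9 = 3 dB.
Ratio = input overshoot / output overshoot = 12 / 3 = 4.

4:1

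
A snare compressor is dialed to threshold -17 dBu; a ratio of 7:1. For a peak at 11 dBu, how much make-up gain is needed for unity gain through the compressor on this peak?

24 dB

The peak compresses to -17 + 28/7 = -13 dBu.
To reach 11 dBu requires 11 − (-13) = 24 dB of make-up.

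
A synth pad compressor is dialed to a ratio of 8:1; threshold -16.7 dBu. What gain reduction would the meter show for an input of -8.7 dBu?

7 dB

Overshoot = -8.7 − (-16.7) = 8 dB.
A 8:1 ratio leaves 1 dB of that excess.
GR = overshoot in − overshoot out = 8 − 1 = 7 dB.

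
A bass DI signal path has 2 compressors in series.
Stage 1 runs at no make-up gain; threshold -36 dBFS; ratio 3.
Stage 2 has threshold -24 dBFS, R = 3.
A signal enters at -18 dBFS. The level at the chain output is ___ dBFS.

-30 dBFS

Stage 1: 18 dB above -36 dBFS, reduced 3:1 to 6 dB above → -30 dBFS.
Stage 2: -30 dBFS ≤ -24 dBFS, so stage 2 doesn't engage; output -30 dBFS.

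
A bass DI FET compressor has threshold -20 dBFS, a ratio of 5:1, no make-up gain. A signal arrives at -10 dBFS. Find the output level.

The input is 10 dB above the -20 dBFS threshold.
5:1 compression reduces that to 10/5 = 2 dB over.
So the level is -20 + 2 = -18 dBFS.

-18 dBFS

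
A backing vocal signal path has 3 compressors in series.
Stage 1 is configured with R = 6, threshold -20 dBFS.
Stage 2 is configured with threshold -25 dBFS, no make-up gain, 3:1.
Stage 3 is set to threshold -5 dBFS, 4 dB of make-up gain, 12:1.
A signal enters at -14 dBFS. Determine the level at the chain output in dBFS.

-19 dBFS

Stage 1: overshoot 6 dB → 6/6 = 1 dB → -19 dBFS.
Stage 2: -19 dBFS is 6 dB over -25 dBFS; at 3:1 that becomes 2 dB over, giving -23 dBFS.
Stage 3: -23 dBFS is at or below the -5 dBFS threshold — no compression; make-up brings it to -19 dBFS.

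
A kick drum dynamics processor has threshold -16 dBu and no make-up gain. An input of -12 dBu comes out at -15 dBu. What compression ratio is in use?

4:1

Input overshoot = -12 − (-16) = 4 dB; output overshoot = -15 − (-16) = 1 dB.
Ratio = 4 / 1 = 4.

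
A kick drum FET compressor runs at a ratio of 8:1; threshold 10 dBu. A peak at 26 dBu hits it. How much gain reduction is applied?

Overshoot = 26 − 10 = 16 dB.
A 8:1 ratio leaves 2 dB of that excess.
So the signal is attenuated by 16 − 2 = 14 dB.

14 dB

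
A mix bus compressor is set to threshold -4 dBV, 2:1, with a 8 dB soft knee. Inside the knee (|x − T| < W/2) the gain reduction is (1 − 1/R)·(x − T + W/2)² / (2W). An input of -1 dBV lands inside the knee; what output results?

x − T + W/2 = -1 − (-4) + 4 = 7.
GR = (1 − 1/2) × 7² / 16 = 0.5 × 49 / 16 = 1.53125 dB.
Output = -1 − 1.53125 = -2.53125 dBV.

-2.53125 dBV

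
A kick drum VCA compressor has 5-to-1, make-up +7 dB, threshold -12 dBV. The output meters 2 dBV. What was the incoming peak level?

23 dBV

Remove make-up: 2 − 7 = -5 dBV.
The compressed level sits -5 − (-12) = 7 dB over threshold.
Before 5:1 compression the overshoot was 7 × 5 = 35 dB, so input = -12 + 35 = 23 dBV.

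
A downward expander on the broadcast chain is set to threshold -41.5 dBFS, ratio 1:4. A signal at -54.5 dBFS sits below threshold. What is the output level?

-93.5 dBFS

Below threshold, a 1:4 expander applies gain = (4−1)×(T − x) of attenuation.
(4−1) × 13 = 39 dB, so output = -54.5 − 39 = -93.5 dBFS.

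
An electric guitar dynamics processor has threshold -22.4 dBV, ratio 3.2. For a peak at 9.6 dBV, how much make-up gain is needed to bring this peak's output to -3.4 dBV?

9 dB

Overshoot 32 dB → 32/3.2 = 10 dB after compression, so the compressed level is -22.4 + 10 = -12.4 dBV.
Make-up = target − compressed = -3.4 − (-12.4) = 9 dB.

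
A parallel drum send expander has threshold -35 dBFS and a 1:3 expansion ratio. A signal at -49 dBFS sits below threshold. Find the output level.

Undershoot = (-35) − (-49) = 14 dB.
At 1:3, that expands to 42 dB under threshold.
Output = -35 − 42 = -77 dBFS.

-77 dBFS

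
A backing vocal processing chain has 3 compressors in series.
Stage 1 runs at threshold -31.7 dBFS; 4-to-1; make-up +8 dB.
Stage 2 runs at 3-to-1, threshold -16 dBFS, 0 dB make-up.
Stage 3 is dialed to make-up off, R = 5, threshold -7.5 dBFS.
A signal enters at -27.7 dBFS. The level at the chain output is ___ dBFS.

Stage 1: 4 dB above -31.7 dBFS, reduced 4:1 to 1 dB above → -30.7 dBFS; +8 dB make-up → -22.7 dBFS.
Stage 2: -22.7 dBFS ≤ -16 dBFS, so stage 2 doesn't engage; output -22.7 dBFS.
Stage 3: -22.7 dBFS is at or below the -7.5 dBFS threshold — no compression; output -22.7 dBFS.

-22.7 dBFS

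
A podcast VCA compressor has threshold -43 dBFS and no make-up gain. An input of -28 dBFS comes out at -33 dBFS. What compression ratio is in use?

Input overshoot = -28 − (-43) = 15 dB; output overshoot = -33 − (-43) = 10 dB.
Ratio = 15 / 10 = 1.5.

1.5:1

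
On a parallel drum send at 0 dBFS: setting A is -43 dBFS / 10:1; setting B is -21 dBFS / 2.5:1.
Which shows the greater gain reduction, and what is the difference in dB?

A: 43 dB over, compressed to 4.3 dB over, so 38.7 dB of GR.
B: 21 dB over, compressed to 8.4 dB over, so 12.6 dB of GR.
Difference: 26.1 dB in favour of A.

A, by 26.1 dB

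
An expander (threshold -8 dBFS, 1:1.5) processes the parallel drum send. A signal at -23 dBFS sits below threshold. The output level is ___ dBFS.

-30.5 dBFS

Below threshold, a 1:1.5 expander applies gain = (1.5−1)×(T − x) of attenuation.
(1.5−1) × 15 = 7.5 dB, so output = -23 − 7.5 = -30.5 dBFS.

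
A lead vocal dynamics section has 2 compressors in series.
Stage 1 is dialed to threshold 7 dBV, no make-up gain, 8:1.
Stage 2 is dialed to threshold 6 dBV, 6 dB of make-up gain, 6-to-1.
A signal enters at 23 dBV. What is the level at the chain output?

Stage 1: 23 dBV is 16 dB over 7 dBV; at 8:1 that becomes 2 dB over, giving 9 dBV.
Stage 2: 9 dBV is 3 dB over 6 dBV; at 6:1 that becomes 0.5 dB over, giving 6.5 dBV; +6 dB make-up → 12.5 dBV.

12.5 dBV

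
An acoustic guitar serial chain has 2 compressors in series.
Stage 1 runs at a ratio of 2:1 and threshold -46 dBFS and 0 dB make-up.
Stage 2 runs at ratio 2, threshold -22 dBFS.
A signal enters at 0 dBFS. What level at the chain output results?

Stage 1: overshoot 46 dB → 46/2 = 23 dB → -23 dBFS.
Stage 2: -23 dBFS is at or below the -22 dBFS threshold — no compression; output -23 dBFS.

-23 dBFS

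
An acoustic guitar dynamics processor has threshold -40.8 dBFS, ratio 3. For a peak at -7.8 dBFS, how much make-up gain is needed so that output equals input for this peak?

22 dB

The peak compresses to -40.8 + 33/3 = -29.8 dBFS.
To reach -7.8 dBFS requires -7.8 − (-29.8) = 22 dB of make-up.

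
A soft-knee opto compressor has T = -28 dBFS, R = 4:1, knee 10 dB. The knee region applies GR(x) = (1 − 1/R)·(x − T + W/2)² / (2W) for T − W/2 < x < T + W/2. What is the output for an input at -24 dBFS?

x − T + W/2 = -24 − (-28) + 5 = 9.
GR = (1 − 1/4) × 9² / 20 = 0.75 × 81 / 20 = 3.0375 dB.
Output = -24 − 3.0375 = -27.0375 dBFS.

-27.0375 dBFS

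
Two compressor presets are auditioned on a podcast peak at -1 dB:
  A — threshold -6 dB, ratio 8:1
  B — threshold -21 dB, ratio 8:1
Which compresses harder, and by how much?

A: GR = 5 − 5/8 = 4.375 dB.
B: GR = 20 − 20/8 = 17.5 dB.
B reduces 13.125 dB more.

B, by 13.125 dB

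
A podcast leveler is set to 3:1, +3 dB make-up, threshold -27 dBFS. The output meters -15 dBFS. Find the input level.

Before make-up, the level was -15 − 3 = -18 dBFS.
Post-compression overshoot = -18 − (-27) = 9 dB.
Undo the ratio: input overshoot = 9 × 3 = 27 dB, giving input = 0 dBFS.

0 dBFS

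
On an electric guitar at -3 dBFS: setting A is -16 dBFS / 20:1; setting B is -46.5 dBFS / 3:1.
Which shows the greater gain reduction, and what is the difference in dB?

B, by 16.65 dB

A: overshoot 13 dB → output overshoot 0.65 dB → GR 12.35 dB.
B: overshoot 43.5 dB → output overshoot 14.5 dB → GR 29 dB.
B applies 16.65 dB more gain reduction.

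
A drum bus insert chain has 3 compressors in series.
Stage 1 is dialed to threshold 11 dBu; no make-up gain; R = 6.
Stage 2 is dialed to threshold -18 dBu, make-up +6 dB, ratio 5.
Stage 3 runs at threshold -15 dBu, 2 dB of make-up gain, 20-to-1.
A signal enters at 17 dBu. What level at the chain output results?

-12.55 dBu

Stage 1: 6 dB above 11 dBu, reduced 6:1 to 1 dB above → 12 dBu.
Stage 2: 12 dBu is 30 dB over -18 dBu; at 5:1 that becomes 6 dB over, giving -12 dBu; +6 dB make-up → -6 dBu.
Stage 3: 9 dB above -15 dBu, reduced 20:1 to 0.45 dB above → -14.55 dBu; +2 dB make-up → -12.55 dBu.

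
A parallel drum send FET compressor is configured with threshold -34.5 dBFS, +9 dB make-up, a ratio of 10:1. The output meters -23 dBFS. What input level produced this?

Stripping the +9 dB make-up gives -32 dBFS at the gain stage.
The compressed level sits -32 − (-34.5) = 2.5 dB over threshold.
Input overshoot = R × output overshoot = 25 dB → input = -34.5 + 25 = -9.5 dBFS.

-9.5 dBFS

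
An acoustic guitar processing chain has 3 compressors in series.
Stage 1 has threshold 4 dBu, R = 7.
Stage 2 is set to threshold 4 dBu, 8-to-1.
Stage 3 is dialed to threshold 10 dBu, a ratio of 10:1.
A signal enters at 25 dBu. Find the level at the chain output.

Stage 1: 21 dB above 4 dBu, reduced 7:1 to 3 dB above → 7 dBu.
Stage 2: 7 dBu is 3 dB over 4 dBu; at 8:1 that becomes 0.375 dB over, giving 4.375 dBu.
Stage 3: below threshold (4.375 ≤ 10); passes unchanged; output 4.375 dBu.

4.375 dBu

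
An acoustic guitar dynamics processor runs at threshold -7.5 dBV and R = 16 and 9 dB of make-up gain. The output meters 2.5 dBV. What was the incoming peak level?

Remove make-up: 2.5 − 9 = -6.5 dBV.
That's 1 dB above the -7.5 dBV threshold.
Undo the ratio: input overshoot = 1 × 16 = 16 dB, giving input = 8.5 dBV.

8.5 dBV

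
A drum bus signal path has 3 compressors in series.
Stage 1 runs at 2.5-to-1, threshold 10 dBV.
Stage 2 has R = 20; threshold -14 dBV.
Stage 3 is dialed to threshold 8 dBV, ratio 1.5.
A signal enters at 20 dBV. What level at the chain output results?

Stage 1: overshoot 10 dB → 10/2.5 = 4 dB → 14 dBV.
Stage 2: overshoot 28 dB → 28/20 = 1.4 dB → -12.6 dBV.
Stage 3: below threshold (-12.6 ≤ 8); passes unchanged; output -12.6 dBV.

-12.6 dBV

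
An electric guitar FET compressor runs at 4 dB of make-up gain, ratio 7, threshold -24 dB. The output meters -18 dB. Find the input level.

Remove make-up: -18 − 4 = -22 dB.
Post-compression overshoot = -22 − (-24) = 2 dB.
Before 7:1 compression the overshoot was 2 × 7 = 14 dB, so input = -24 + 14 = -10 dB.

-10 dB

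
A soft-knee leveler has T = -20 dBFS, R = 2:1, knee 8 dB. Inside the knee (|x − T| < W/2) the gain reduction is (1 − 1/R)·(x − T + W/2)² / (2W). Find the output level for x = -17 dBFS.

-18.53125 dBFS

x − T + W/2 = -17 − (-20) + 4 = 7.
GR = (1 − 1/2) × 7² / 16 = 0.5 × 49 / 16 = 1.53125 dB.
Output = -17 − 1.53125 = -18.53125 dBFS.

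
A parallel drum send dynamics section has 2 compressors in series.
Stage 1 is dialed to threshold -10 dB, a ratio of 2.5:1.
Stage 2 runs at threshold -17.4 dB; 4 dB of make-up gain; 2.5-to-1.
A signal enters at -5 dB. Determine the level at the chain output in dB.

-9.64 dB

Stage 1: -5 dB is 5 dB over -10 dB; at 2.5:1 that becomes 2 dB over, giving -8 dB.
Stage 2: 9.4 dB above -17.4 dB, reduced 2.5:1 to 3.76 dB above → -13.64 dB; +4 dB make-up → -9.64 dB.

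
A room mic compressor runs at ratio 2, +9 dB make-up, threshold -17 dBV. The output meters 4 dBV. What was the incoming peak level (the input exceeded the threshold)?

Stripping the +9 dB make-up gives -5 dBV at the gain stage.
That's 12 dB above the -17 dBV threshold.
Input overshoot = R × output overshoot = 24 dB → input = -17 + 24 = 7 dBV.

7 dBV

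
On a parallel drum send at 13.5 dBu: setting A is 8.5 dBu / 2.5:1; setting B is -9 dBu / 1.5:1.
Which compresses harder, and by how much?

A: 5 dB over, compressed to 2 dB over, so 3 dB of GR.
B: 22.5 dB over, compressed to 15 dB over, so 7.5 dB of GR.
Difference: 4.5 dB in favour of B.

B, by 4.5 dB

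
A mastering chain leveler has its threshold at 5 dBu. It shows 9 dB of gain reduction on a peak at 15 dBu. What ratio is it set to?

Input overshoot = 15 − 5 = 10 dB.
Output overshoot = 10 − 9 = 1 dB.
Ratio = input overshoot / output overshoot = 10 / 1 = 10.

10:1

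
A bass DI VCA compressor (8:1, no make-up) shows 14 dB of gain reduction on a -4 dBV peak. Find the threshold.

Let T be the threshold. Output overshoot = (input overshoot)/R, so -18 − T = (-4 − T)/8.
8·(-18 − T) = -4 − T → 7·T = -144 − (-4) = -140.
T = -140/7 = -20 dBV.

-20 dBV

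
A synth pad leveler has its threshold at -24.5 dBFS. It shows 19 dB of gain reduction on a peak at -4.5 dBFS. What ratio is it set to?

Input overshoot = -4.5 − (-24.5) = 20 dB.
Output overshoot = 20 − 19 = 1 dB.
Ratio = input overshoot / output overshoot = 20 / 1 = 20.

20:1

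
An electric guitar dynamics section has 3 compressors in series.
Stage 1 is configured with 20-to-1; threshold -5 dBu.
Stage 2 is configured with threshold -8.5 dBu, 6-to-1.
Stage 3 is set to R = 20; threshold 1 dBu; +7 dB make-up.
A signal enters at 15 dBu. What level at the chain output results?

Stage 1: overshoot 20 dB → 20/20 = 1 dB → -4 dBu.
Stage 2: 4.5 dB above -8.5 dBu, reduced 6:1 to 0.75 dB above → -7.75 dBu.
Stage 3: -7.75 dBu is at or below the 1 dBu threshold — no compression; make-up brings it to -0.75 dBu.

-0.75 dBu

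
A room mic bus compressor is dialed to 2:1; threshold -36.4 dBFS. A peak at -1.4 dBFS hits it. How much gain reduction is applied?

Overshoot = -1.4 − (-36.4) = 35 dB.
A 2:1 ratio leaves 17.5 dB of that excess.
GR = overshoot in − overshoot out = 35 − 17.5 = 17.5 dB.

17.5 dB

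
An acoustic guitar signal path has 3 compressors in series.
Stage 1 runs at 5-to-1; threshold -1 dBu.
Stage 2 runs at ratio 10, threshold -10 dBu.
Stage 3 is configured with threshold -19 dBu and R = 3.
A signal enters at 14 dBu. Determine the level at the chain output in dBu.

-15.6 dBu

Stage 1: 14 dBu is 15 dB over -1 dBu; at 5:1 that becomes 3 dB over, giving 2 dBu.
Stage 2: 2 dBu is 12 dB over -10 dBu; at 10:1 that becomes 1.2 dB over, giving -8.8 dBu.
Stage 3: -8.8 dBu is 10.2 dB over -19 dBu; at 3:1 that becomes 3.4 dB over, giving -15.6 dBu.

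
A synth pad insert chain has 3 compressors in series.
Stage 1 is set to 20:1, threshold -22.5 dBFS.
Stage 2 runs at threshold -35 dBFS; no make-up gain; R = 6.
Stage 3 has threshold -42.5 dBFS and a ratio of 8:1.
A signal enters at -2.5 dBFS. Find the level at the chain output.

-41.28125 dBFS

Stage 1: 20 dB above -22.5 dBFS, reduced 20:1 to 1 dB above → -21.5 dBFS.
Stage 2: 13.5 dB above -35 dBFS, reduced 6:1 to 2.25 dB above → -32.75 dBFS.
Stage 3: 9.75 dB above -42.5 dBFS, reduced 8:1 to 1.21875 dB above → -41.28125 dBFS.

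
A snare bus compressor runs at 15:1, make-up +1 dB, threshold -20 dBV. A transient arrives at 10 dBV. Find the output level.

-17 dBV

Overshoot: 10 − (-20) = 30 dB.
15:1 compression reduces that to 30/15 = 2 dB over.
Output = -20 + 2 = -18 dBV; make-up adds 1 dB, giving -17 dBV.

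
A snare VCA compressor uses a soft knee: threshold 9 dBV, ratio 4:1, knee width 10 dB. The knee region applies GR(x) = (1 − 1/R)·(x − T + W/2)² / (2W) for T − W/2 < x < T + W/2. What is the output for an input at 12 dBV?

x − T + W/2 = 12 − 9 + 5 = 8.
GR = (1 − 1/4) × 8² / 20 = 0.75 × 64 / 20 = 2.4 dB.
Output = 12 − 2.4 = 9.6 dBV.

9.6 dBV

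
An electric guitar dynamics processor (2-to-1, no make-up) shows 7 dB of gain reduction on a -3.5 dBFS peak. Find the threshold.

Gain reduction = -3.5 − (-10.5) = 7 dB; output overshoot = GR / (R − 1) = 7 / 1 = 7 dB.
Threshold = output − output overshoot = -10.5 − 7 = -17.5 dBFS.

-17.5 dBFS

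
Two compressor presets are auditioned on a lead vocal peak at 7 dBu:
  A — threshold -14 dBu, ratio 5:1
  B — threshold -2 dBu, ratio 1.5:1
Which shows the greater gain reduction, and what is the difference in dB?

A, by 13.8 dB

A: overshoot 21 dB → output overshoot 4.2 dB → GR 16.8 dB.
B: overshoot 9 dB → output overshoot 6 dB → GR 3 dB.
A reduces 13.8 dB more.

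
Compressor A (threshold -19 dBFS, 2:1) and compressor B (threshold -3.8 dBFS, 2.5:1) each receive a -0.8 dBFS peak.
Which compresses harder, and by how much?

A, by 7.3 dB

A: overshoot 18.2 dB → output overshoot 9.1 dB → GR 9.1 dB.
B: overshoot 3 dB → output overshoot 1.2 dB → GR 1.8 dB.
A applies 7.3 dB more gain reduction.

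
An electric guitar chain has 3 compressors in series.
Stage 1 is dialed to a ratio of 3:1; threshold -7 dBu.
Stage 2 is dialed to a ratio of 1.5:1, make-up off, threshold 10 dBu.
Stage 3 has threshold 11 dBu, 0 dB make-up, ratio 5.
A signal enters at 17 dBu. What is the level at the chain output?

Stage 1: overshoot 24 dB → 24/3 = 8 dB → 1 dBu.
Stage 2: below threshold (1 ≤ 10); passes unchanged; output 1 dBu.
Stage 3: 1 dBu is at or below the 11 dBu threshold — no compression; output 1 dBu.

1 dBu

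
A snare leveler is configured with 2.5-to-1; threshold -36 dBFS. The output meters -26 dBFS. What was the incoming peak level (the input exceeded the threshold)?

-11 dBFS

The compressed level sits -26 − (-36) = 10 dB over threshold.
Before 2.5:1 compression the overshoot was 10 × 2.5 = 25 dB, so input = -36 + 25 = -11 dBFS.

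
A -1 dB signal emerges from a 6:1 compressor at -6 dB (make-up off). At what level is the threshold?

-7 dB

Input is 6 dB above T (since output overshoot × R = input overshoot: (-6 − T)·6 = -1 − T gives T = -7 dB).
Check: -7 + (-1 − (-7))/6 = -7 + 1 = -6 dB. ✓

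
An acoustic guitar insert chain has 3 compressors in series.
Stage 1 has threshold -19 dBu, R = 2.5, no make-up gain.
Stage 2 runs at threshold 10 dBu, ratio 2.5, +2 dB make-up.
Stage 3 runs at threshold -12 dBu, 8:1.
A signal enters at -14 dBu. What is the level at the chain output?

-15 dBu

Stage 1: overshoot 5 dB → 5/2.5 = 2 dB → -17 dBu.
Stage 2: -17 dBu is at or below the 10 dBu threshold — no compression; make-up brings it to -15 dBu.
Stage 3: -15 dBu is at or below the -12 dBu threshold — no compression; output -15 dBu.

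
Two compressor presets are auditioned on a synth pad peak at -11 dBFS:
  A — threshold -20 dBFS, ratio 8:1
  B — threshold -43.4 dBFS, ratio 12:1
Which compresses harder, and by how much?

A: 9 dB over, compressed to 1.125 dB over, so 7.875 dB of GR.
B: 32.4 dB over, compressed to 2.7 dB over, so 29.7 dB of GR.
B reduces 21.825 dB more.

B, by 21.825 dB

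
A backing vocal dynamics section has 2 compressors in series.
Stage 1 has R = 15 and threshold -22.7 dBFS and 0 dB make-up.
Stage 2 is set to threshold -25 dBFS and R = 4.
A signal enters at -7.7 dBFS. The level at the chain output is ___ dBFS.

Stage 1: 15 dB above -22.7 dBFS, reduced 15:1 to 1 dB above → -21.7 dBFS.
Stage 2: 3.3 dB above -25 dBFS, reduced 4:1 to 0.825 dB above → -24.175 dBFS.

-24.175 dBFS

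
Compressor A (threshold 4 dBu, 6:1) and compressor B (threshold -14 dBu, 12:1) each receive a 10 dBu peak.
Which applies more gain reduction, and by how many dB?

A: 6 dB over, compressed to 1 dB over, so 5 dB of GR.
B: 24 dB over, compressed to 2 dB over, so 22 dB of GR.
B applies 17 dB more gain reduction.

B, by 17 dB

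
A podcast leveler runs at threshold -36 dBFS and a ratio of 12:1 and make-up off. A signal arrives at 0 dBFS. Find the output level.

-33 dBFS

The input is 36 dB above the -36 dBFS threshold.
At 12:1 the overshoot is divided by 12, leaving 3 dB above threshold.
Output = -36 + 3 = -33 dBFS.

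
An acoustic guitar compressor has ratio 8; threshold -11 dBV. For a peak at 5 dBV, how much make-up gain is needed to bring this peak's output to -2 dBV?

7 dB

Overshoot 16 dB → 16/8 = 2 dB after compression, so the compressed level is -11 + 2 = -9 dBV.
Make-up = target − compressed = -2 − (-9) = 7 dB.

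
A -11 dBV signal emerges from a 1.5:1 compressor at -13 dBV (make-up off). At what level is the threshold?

Input is 6 dB above T (since output overshoot × R = input overshoot: (-13 − T)·1.5 = -11 − T gives T = -17 dBV).
Check: -17 + (-11 − (-17))/1.5 = -17 + 4 = -13 dBV. ✓

-17 dBV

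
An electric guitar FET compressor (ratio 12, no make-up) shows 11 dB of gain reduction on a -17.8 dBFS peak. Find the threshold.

-29.8 dBFS

Gain reduction = -17.8 − (-28.8) = 11 dB; output overshoot = GR / (R − 1) = 11 / 11 = 1 dB.
Threshold = output − output overshoot = -28.8 − 1 = -29.8 dBFS.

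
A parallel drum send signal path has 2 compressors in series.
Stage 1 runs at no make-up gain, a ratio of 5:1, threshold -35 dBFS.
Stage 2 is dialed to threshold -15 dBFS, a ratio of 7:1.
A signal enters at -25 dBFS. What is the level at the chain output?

Stage 1: -25 dBFS is 10 dB over -35 dBFS; at 5:1 that becomes 2 dB over, giving -33 dBFS.
Stage 2: -33 dBFS is at or below the -15 dBFS threshold — no compression; output -33 dBFS.

-33 dBFS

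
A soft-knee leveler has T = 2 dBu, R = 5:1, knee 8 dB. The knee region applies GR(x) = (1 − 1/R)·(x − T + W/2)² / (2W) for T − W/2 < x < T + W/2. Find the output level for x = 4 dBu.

2.2 dBu

x − T + W/2 = 4 − 2 + 4 = 6.
GR = (1 − 1/5) × 6² / 16 = 0.8 × 36 / 16 = 1.8 dB.
Output = 4 − 1.8 = 2.2 dBu.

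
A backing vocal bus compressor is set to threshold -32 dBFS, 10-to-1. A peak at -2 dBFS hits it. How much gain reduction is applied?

Overshoot = -2 − (-32) = 30 dB.
At 10:1, output sits 30/10 = 3 dB above threshold.
So the signal is attenuated by 30 − 3 = 27 dB.

27 dB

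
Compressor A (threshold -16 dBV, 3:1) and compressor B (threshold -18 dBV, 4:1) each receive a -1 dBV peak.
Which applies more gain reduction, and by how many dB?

A: GR = 15 − 15/3 = 10 dB.
B: GR = 17 − 17/4 = 12.75 dB.
Difference: 2.75 dB in favour of B.

B, by 2.75 dB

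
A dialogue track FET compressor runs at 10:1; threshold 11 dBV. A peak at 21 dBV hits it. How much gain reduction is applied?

Overshoot = 21 − 11 = 10 dB.
After 10:1 compression the overshoot becomes 10/10 = 1 dB.
GR = overshoot in − overshoot out = 10 − 1 = 9 dB.

9 dB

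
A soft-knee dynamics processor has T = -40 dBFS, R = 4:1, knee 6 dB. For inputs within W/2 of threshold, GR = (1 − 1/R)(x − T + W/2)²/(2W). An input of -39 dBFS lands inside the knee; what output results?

x − T + W/2 = -39 − (-40) + 3 = 4.
GR = (1 − 1/4) × 4² / 12 = 0.75 × 16 / 12 = 1 dB.
Output = -39 − 1 = -40 dBFS.

-40 dBFS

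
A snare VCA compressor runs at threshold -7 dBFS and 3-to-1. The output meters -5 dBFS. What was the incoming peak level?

-1 dBFS

The compressed level sits -5 − (-7) = 2 dB over threshold.
Before 3:1 compression the overshoot was 2 × 3 = 6 dB, so input = -7 + 6 = -1 dBFS.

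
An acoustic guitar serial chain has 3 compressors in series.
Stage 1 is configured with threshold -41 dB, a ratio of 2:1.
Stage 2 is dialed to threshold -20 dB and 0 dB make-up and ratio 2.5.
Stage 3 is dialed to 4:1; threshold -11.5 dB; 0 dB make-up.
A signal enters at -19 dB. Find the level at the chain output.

-30 dB

Stage 1: -19 dB is 22 dB over -41 dB; at 2:1 that becomes 11 dB over, giving -30 dB.
Stage 2: below threshold (-30 ≤ -20); passes unchanged; output -30 dB.
Stage 3: below threshold (-30 ≤ -11.5); passes unchanged; output -30 dB.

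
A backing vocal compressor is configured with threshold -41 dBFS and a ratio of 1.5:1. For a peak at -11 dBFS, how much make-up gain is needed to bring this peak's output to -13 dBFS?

8 dB

Overshoot 30 dB → 30/1.5 = 20 dB after compression, so the compressed level is -41 + 20 = -21 dBFS.
Make-up = target − compressed = -13 − (-21) = 8 dB.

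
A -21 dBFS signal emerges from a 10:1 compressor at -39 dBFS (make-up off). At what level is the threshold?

-41 dBFS

Input is 20 dB above T (since output overshoot × R = input overshoot: (-39 − T)·10 = -21 − T gives T = -41 dBFS).
Check: -41 + (-21 − (-41))/10 = -41 + 2 = -39 dBFS. ✓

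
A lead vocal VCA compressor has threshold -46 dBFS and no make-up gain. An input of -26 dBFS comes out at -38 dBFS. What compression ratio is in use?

Input overshoot = -26 − (-46) = 20 dB; output overshoot = -38 − (-46) = 8 dB.
Ratio = 20 / 8 = 2.5.

2.5:1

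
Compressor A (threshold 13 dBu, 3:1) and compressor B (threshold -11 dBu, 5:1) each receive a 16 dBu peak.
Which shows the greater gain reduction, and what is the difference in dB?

B, by 19.6 dB

A: GR = 3 − 3/3 = 2 dB.
B: GR = 27 − 27/5 = 21.6 dB.
Difference: 19.6 dB in favour of B.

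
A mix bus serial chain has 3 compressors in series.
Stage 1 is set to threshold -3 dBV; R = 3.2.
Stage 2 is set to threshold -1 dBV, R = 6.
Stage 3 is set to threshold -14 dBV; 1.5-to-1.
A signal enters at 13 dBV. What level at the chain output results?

-5 dBV

Stage 1: 13 dBV is 16 dB over -3 dBV; at 3.2:1 that becomes 5 dB over, giving 2 dBV.
Stage 2: overshoot 3 dB → 3/6 = 0.5 dB → -0.5 dBV.
Stage 3: overshoot 13.5 dB → 13.5/1.5 = 9 dB → -5 dBV.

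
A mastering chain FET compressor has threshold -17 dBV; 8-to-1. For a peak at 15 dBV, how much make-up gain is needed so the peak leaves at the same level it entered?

28 dB

The peak compresses to -17 + 32/8 = -13 dBV.
To reach 15 dBV requires 15 − (-13) = 28 dB of make-up.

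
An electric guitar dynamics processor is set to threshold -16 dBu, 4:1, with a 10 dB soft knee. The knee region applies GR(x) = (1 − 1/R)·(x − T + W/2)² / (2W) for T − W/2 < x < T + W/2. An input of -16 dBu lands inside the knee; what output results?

-16.9375 dBu

x − T + W/2 = -16 − (-16) + 5 = 5.
GR = (1 − 1/4) × 5² / 20 = 0.75 × 25 / 20 = 0.9375 dB.
Output = -16 − 0.9375 = -16.9375 dBu.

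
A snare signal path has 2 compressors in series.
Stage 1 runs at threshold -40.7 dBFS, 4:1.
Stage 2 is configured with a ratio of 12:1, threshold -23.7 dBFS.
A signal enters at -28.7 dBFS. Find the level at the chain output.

Stage 1: overshoot 12 dB → 12/4 = 3 dB → -37.7 dBFS.
Stage 2: below threshold (-37.7 ≤ -23.7); passes unchanged; output -37.7 dBFS.

-37.7 dBFS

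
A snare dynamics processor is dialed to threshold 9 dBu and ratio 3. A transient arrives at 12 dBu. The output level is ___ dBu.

Overshoot: 12 − 9 = 3 dB.
The 3 dB excess becomes 1 dB after 3:1 reduction.
Output = 9 + 1 = 10 dBu.

10 dBu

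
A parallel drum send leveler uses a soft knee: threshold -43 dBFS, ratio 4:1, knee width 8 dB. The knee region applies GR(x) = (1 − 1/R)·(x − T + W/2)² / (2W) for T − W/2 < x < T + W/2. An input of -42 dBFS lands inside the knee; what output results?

-43.171875 dBFS

x − T + W/2 = -42 − (-43) + 4 = 5.
GR = (1 − 1/4) × 5² / 16 = 0.75 × 25 / 16 = 1.171875 dB.
Output = -42 − 1.171875 = -43.171875 dBFS.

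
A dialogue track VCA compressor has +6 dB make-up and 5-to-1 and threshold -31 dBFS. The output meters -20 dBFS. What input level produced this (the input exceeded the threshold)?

-6 dBFS

Before make-up, the level was -20 − 6 = -26 dBFS.
The compressed level sits -26 − (-31) = 5 dB over threshold.
Input overshoot = R × output overshoot = 25 dB → input = -31 + 25 = -6 dBFS.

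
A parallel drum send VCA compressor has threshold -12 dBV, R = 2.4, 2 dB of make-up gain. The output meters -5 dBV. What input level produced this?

0 dBV

Stripping the +2 dB make-up gives -7 dBV at the gain stage.
That's 5 dB above the -12 dBV threshold.
Undo the ratio: input overshoot = 5 × 2.4 = 12 dB, giving input = 0 dBV.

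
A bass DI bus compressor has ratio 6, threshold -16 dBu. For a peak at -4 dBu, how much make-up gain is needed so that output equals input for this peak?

10 dB

The peak compresses to -16 + 12/6 = -14 dBu.
To reach -4 dBu requires -4 − (-14) = 10 dB of make-up.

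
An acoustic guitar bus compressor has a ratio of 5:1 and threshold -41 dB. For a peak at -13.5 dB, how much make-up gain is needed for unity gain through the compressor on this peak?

22 dB

The peak compresses to -41 + 27.5/5 = -35.5 dB.
To reach -13.5 dB requires -13.5 − (-35.5) = 22 dB of make-up.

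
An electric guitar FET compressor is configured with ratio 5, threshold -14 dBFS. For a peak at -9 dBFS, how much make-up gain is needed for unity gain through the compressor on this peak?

4 dB

The peak compresses to -14 + 5/5 = -13 dBFS.
To reach -9 dBFS requires -9 − (-13) = 4 dB of make-up.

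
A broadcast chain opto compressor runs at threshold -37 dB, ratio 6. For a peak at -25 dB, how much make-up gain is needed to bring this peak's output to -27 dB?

Without make-up, output = threshold + overshoot/6 = -37 + 2 = -35 dB.
Gap to target: 8 dB.

8 dB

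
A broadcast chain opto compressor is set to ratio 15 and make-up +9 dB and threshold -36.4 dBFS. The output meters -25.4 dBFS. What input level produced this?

Before make-up, the level was -25.4 − 9 = -34.4 dBFS.
That's 2 dB above the -36.4 dBFS threshold.
Undo the ratio: input overshoot = 2 × 15 = 30 dB, giving input = -6.4 dBFS.

-6.4 dBFS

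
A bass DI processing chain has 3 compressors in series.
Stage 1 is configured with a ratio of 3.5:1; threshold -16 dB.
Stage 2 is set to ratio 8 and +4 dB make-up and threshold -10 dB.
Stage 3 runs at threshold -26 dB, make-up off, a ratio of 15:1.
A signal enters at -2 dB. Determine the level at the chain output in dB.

-24.8 dB

Stage 1: 14 dB above -16 dB, reduced 3.5:1 to 4 dB above → -12 dB.
Stage 2: below threshold (-12 ≤ -10); passes unchanged; make-up brings it to -8 dB.
Stage 3: 18 dB above -26 dB, reduced 15:1 to 1.2 dB above → -24.8 dB.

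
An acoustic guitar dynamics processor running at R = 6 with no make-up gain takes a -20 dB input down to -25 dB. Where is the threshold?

Gain reduction = -20 − (-25) = 5 dB; output overshoot = GR / (R − 1) = 5 / 5 = 1 dB.
Threshold = output − output overshoot = -25 − 1 = -26 dB.

-26 dB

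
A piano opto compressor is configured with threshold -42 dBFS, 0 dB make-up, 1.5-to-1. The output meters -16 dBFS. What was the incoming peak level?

-3 dBFS

Post-compression overshoot = -16 − (-42) = 26 dB.
Before 1.5:1 compression the overshoot was 26 × 1.5 = 39 dB, so input = -42 + 39 = -3 dBFS.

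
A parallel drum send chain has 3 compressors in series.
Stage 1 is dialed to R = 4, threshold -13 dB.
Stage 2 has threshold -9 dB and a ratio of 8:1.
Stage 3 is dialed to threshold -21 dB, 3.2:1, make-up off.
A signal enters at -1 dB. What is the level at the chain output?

-17.5625 dB

Stage 1: overshoot 12 dB → 12/4 = 3 dB → -10 dB.
Stage 2: -10 dB ≤ -9 dB, so stage 2 doesn't engage; output -10 dB.
Stage 3: -10 dB is 11 dB over -21 dB; at 3.2:1 that becomes 3.4375 dB over, giving -17.5625 dB.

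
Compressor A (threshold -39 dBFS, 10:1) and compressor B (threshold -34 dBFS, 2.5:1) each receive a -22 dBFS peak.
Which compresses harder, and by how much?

A, by 8.1 dB

A: overshoot 17 dB → output overshoot 1.7 dB → GR 15.3 dB.
B: overshoot 12 dB → output overshoot 4.8 dB → GR 7.2 dB.
A reduces 8.1 dB more.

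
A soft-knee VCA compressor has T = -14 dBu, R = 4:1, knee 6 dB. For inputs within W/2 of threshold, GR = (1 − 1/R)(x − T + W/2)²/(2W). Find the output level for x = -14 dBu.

-14.5625 dBu

x − T + W/2 = -14 − (-14) + 3 = 3.
GR = (1 − 1/4) × 3² / 12 = 0.75 × 9 / 12 = 0.5625 dB.
Output = -14 − 0.5625 = -14.5625 dBu.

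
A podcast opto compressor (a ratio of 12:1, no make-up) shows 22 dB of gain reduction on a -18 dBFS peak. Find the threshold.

-42 dBFS

Let T be the threshold. Output overshoot = (input overshoot)/R, so -40 − T = (-18 − T)/12.
12·(-40 − T) = -18 − T → 11·T = -480 − (-18) = -462.
T = -462/11 = -42 dBFS.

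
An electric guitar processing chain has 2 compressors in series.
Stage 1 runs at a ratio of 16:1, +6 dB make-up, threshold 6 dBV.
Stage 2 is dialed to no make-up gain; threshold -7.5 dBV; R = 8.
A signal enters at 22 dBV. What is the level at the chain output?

-4.9375 dBV

Stage 1: 22 dBV is 16 dB over 6 dBV; at 16:1 that becomes 1 dB over, giving 7 dBV; +6 dB make-up → 13 dBV.
Stage 2: overshoot 20.5 dB → 20.5/8 = 2.5625 dB → -4.9375 dBV.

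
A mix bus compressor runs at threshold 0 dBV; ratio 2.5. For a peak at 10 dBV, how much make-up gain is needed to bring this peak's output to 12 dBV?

8 dB

The peak compresses to 0 + 10/2.5 = 4 dBV.
To reach 12 dBV requires 12 − 4 = 8 dB of make-up.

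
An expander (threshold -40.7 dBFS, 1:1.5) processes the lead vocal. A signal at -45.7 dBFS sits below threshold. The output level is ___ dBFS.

-48.2 dBFS

Undershoot = (-40.7) − (-45.7) = 5 dB.
At 1:1.5, that expands to 7.5 dB under threshold.
Output = -40.7 − 7.5 = -48.2 dBFS.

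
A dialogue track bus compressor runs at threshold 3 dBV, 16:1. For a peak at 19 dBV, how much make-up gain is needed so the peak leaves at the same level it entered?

Without make-up, output = threshold + overshoot/16 = 3 + 1 = 4 dBV.
Gap to target: 15 dB.

15 dB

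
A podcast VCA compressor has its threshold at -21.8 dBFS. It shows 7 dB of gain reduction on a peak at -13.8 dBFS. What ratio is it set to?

Input overshoot = -13.8 − (-21.8) = 8 dB.
Output overshoot = 8 − 7 = 1 dB.
Ratio = input overshoot / output overshoot = 8 / 1 = 8.

8:1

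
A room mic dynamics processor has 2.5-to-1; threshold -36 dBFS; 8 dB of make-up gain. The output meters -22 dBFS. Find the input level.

Before make-up, the level was -22 − 8 = -30 dBFS.
That's 6 dB above the -36 dBFS threshold.
Before 2.5:1 compression the overshoot was 6 × 2.5 = 15 dB, so input = -36 + 15 = -21 dBFS.

-21 dBFS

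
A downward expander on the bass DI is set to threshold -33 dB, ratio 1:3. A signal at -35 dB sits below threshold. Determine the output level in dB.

The input is 2 dB below the -33 dB threshold.
A 1:3 expander multiplies undershoot by 3: 2 × 3 = 6 dB below threshold.
Output = -33 − 6 = -39 dB.

-39 dB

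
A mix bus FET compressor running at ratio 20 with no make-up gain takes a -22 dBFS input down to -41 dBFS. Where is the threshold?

Let T be the threshold. Output overshoot = (input overshoot)/R, so -41 − T = (-22 − T)/20.
20·(-41 − T) = -22 − T → 19·T = -820 − (-22) = -798.
T = -798/19 = -42 dBFS.

-42 dBFS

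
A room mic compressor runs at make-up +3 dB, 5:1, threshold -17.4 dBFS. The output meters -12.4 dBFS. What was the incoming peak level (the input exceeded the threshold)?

Remove make-up: -12.4 − 3 = -15.4 dBFS.
Post-compression overshoot = -15.4 − (-17.4) = 2 dB.
Input overshoot = R × output overshoot = 10 dB → input = -17.4 + 10 = -7.4 dBFS.

-7.4 dBFS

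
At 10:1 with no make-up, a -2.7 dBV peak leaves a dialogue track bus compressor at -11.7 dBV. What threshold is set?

Input is 10 dB above T (since output overshoot × R = input overshoot: (-11.7 − T)·10 = -2.7 − T gives T = -12.7 dBV).
Check: -12.7 + (-2.7 − (-12.7))/10 = -12.7 + 1 = -11.7 dBV. ✓

-12.7 dBV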